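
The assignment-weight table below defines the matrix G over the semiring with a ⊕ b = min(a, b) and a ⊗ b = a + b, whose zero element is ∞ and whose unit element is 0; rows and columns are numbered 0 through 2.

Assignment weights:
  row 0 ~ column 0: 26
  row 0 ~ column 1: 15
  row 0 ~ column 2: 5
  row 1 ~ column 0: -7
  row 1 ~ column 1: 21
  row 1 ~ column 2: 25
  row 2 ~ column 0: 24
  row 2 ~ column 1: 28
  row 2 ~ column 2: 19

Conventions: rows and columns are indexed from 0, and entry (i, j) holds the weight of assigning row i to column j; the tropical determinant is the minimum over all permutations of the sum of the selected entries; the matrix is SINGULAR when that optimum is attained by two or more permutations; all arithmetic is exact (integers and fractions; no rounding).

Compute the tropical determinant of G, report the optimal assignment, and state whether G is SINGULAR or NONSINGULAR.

σ = (0, 1, 2): 26 + 21 + 19 = 66
σ = (0, 2, 1): 26 + 25 + 28 = 79
σ = (1, 0, 2): 15 + (-7) + 19 = 27
σ = (1, 2, 0): 15 + 25 + 24 = 64
σ = (2, 0, 1): 5 + (-7) + 28 = 26
σ = (2, 1, 0): 5 + 21 + 24 = 50
Optimal value attained by: σ = (2, 0, 1).
Answer: det⊕(G) = 26; verdict: NONSINGULAR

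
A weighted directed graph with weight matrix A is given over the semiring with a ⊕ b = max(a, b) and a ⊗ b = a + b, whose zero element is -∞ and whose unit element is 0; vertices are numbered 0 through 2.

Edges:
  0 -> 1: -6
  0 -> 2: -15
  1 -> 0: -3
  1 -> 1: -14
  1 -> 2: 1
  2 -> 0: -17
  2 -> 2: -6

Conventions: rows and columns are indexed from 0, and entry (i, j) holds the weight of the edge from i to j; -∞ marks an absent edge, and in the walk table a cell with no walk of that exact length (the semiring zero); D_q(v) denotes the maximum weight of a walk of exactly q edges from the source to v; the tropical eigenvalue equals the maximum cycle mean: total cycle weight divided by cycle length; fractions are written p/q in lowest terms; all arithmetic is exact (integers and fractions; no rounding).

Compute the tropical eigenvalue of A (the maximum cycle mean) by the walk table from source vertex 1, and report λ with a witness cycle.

q=0: [-∞, 0, -∞]
q=1: [-3, -14, 1]
q=2: [-16, -9, -5]
q=3: [-12, -22, -8]
Optimal cycle mean attained by: cycle 0->1->0, total (-6) + (-3), length 2.
Answer: λ = -9/2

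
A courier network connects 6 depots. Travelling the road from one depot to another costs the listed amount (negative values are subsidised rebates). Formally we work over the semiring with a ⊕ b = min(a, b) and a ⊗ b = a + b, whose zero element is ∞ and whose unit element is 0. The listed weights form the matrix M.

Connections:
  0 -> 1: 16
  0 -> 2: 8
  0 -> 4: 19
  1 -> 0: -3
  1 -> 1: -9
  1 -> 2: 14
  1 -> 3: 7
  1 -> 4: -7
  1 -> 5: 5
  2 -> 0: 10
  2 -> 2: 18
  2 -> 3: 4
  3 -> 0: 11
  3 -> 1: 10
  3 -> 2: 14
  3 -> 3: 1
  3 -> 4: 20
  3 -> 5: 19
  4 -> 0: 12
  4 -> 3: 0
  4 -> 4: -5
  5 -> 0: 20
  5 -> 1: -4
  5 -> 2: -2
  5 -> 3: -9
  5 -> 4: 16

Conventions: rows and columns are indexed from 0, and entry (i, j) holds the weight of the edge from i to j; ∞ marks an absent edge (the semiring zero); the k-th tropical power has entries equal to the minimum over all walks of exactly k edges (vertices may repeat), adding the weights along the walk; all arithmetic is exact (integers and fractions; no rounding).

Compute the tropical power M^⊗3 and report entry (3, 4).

M^⊗2:
  [13, 7, 26, 12, 9, 21]
  [-12, -18, 3, -7, -16, -4]
  [15, 14, 18, 5, 24, 23]
  [7, 1, 15, 2, 3, 15]
  [7, 10, 14, -5, -10, 19]
  [-7, -13, 5, -8, -11, 1]
M^⊗3:
  [4, -2, 19, 9, 0, 12]
  [-21, -27, -6, -16, -25, -13]
  [11, 5, 19, 6, 7, 19]
  [-2, -8, 13, 3, -6, 6]
  [2, 1, 9, -10, -15, 14]
  [-16, -22, -1, -11, -20, -8]
Key observation: the optimum is the walk 3->1->1->4, with weight 10 + (-9) + (-7) = -6.
Optimal value attained by: walk 3->1->1->4.
Answer: (M^⊗3)[3][4] = -6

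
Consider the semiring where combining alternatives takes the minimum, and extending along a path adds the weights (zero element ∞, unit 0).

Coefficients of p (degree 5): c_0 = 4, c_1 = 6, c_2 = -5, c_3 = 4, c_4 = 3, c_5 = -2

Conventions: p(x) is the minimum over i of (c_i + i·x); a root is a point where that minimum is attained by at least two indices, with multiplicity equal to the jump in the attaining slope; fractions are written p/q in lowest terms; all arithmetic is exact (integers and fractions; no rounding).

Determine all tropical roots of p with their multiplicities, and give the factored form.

hull edge (i=0, c=4) to (i=2, c=-5): slope -9/2, span 2
hull edge (i=2, c=-5) to (i=5, c=-2): slope 1, span 3
Factored form: p(x) = -2 ⊗ (x ⊕ (-1)) ⊗ (x ⊕ (-1)) ⊗ (x ⊕ (-1)) ⊗ (x ⊕ 9/2) ⊗ (x ⊕ 9/2)
Answer: roots = -1 (mult 3), 9/2 (mult 2)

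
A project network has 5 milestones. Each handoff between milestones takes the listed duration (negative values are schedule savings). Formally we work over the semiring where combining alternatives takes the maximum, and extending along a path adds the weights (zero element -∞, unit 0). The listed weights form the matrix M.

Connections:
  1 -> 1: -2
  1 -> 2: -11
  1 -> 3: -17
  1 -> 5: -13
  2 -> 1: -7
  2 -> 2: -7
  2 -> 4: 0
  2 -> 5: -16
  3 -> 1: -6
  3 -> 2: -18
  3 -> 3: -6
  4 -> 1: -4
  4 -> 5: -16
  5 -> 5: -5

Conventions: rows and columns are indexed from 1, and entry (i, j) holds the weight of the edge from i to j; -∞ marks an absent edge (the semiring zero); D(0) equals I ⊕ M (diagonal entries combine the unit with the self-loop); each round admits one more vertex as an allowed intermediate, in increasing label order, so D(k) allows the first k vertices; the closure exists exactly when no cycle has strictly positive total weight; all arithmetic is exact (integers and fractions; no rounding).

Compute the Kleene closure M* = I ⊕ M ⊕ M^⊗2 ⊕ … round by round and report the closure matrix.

D(0):
  [0, -11, -17, -∞, -13]
  [-7, 0, -∞, 0, -16]
  [-6, -18, 0, -∞, -∞]
  [-4, -∞, -∞, 0, -16]
  [-∞, -∞, -∞, -∞, 0]
D(1):
  [0, -11, -17, -∞, -13]
  [-7, 0, -24, 0, -16]
  [-6, -17, 0, -∞, -19]
  [-4, -15, -21, 0, -16]
  [-∞, -∞, -∞, -∞, 0]
D(2):
  [0, -11, -17, -11, -13]
  [-7, 0, -24, 0, -16]
  [-6, -17, 0, -17, -19]
  [-4, -15, -21, 0, -16]
  [-∞, -∞, -∞, -∞, 0]
D(3):
  [0, -11, -17, -11, -13]
  [-7, 0, -24, 0, -16]
  [-6, -17, 0, -17, -19]
  [-4, -15, -21, 0, -16]
  [-∞, -∞, -∞, -∞, 0]
D(4):
  [0, -11, -17, -11, -13]
  [-4, 0, -21, 0, -16]
  [-6, -17, 0, -17, -19]
  [-4, -15, -21, 0, -16]
  [-∞, -∞, -∞, -∞, 0]
D(5):
  [0, -11, -17, -11, -13]
  [-4, 0, -21, 0, -16]
  [-6, -17, 0, -17, -19]
  [-4, -15, -21, 0, -16]
  [-∞, -∞, -∞, -∞, 0]
Answer: M* = [[0, -11, -17, -11, -13], [-4, 0, -21, 0, -16], [-6, -17, 0, -17, -19], [-4, -15, -21, 0, -16], [-∞, -∞, -∞, -∞, 0]]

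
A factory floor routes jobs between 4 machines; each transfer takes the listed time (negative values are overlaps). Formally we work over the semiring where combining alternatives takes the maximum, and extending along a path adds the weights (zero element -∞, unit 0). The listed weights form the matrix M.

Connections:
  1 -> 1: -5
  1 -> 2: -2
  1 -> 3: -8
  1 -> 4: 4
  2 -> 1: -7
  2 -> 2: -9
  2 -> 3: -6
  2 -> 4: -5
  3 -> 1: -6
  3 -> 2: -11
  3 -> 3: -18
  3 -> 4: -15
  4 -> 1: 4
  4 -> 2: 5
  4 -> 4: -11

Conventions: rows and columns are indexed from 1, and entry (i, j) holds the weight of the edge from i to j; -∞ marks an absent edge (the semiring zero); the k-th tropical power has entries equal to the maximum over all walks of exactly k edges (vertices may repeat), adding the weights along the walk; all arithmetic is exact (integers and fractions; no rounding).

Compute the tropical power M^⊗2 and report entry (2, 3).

M^⊗2:
  [8, 9, -8, -1]
  [-1, 0, -15, -3]
  [-11, -8, -14, -2]
  [-1, 2, -1, 8]
Key observation: the optimum is the walk 2->1->3, with weight (-7) + (-8) = -15.
Optimal value attained by: walk 2->1->3.
Answer: (M^⊗2)[2][3] = -15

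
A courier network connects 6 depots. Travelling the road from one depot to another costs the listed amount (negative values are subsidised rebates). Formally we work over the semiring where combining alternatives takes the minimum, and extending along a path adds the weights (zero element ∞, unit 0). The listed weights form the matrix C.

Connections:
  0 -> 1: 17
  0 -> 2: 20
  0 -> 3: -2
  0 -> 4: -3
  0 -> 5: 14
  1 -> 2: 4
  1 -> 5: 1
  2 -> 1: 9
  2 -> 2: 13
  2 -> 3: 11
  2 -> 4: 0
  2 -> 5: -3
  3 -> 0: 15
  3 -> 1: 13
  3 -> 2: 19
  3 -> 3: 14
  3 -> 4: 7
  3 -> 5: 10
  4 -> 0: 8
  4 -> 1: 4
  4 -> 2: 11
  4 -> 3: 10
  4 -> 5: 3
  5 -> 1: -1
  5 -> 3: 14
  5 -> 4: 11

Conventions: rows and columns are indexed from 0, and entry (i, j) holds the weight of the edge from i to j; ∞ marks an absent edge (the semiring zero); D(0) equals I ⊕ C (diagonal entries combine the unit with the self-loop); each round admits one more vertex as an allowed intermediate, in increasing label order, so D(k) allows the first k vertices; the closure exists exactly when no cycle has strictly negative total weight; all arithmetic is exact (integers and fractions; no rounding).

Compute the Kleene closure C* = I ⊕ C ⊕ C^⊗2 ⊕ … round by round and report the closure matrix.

D(0):
  [0, 17, 20, -2, -3, 14]
  [∞, 0, 4, ∞, ∞, 1]
  [∞, 9, 0, 11, 0, -3]
  [15, 13, 19, 0, 7, 10]
  [8, 4, 11, 10, 0, 3]
  [∞, -1, ∞, 14, 11, 0]
D(1):
  [0, 17, 20, -2, -3, 14]
  [∞, 0, 4, ∞, ∞, 1]
  [∞, 9, 0, 11, 0, -3]
  [15, 13, 19, 0, 7, 10]
  [8, 4, 11, 6, 0, 3]
  [∞, -1, ∞, 14, 11, 0]
D(2):
  [0, 17, 20, -2, -3, 14]
  [∞, 0, 4, ∞, ∞, 1]
  [∞, 9, 0, 11, 0, -3]
  [15, 13, 17, 0, 7, 10]
  [8, 4, 8, 6, 0, 3]
  [∞, -1, 3, 14, 11, 0]
D(3):
  [0, 17, 20, -2, -3, 14]
  [∞, 0, 4, 15, 4, 1]
  [∞, 9, 0, 11, 0, -3]
  [15, 13, 17, 0, 7, 10]
  [8, 4, 8, 6, 0, 3]
  [∞, -1, 3, 14, 3, 0]
D(4):
  [0, 11, 15, -2, -3, 8]
  [30, 0, 4, 15, 4, 1]
  [26, 9, 0, 11, 0, -3]
  [15, 13, 17, 0, 7, 10]
  [8, 4, 8, 6, 0, 3]
  [29, -1, 3, 14, 3, 0]
D(5):
  [0, 1, 5, -2, -3, 0]
  [12, 0, 4, 10, 4, 1]
  [8, 4, 0, 6, 0, -3]
  [15, 11, 15, 0, 7, 10]
  [8, 4, 8, 6, 0, 3]
  [11, -1, 3, 9, 3, 0]
D(6):
  [0, -1, 3, -2, -3, 0]
  [12, 0, 4, 10, 4, 1]
  [8, -4, 0, 6, 0, -3]
  [15, 9, 13, 0, 7, 10]
  [8, 2, 6, 6, 0, 3]
  [11, -1, 3, 9, 3, 0]
Answer: C* = [[0, -1, 3, -2, -3, 0], [12, 0, 4, 10, 4, 1], [8, -4, 0, 6, 0, -3], [15, 9, 13, 0, 7, 10], [8, 2, 6, 6, 0, 3], [11, -1, 3, 9, 3, 0]]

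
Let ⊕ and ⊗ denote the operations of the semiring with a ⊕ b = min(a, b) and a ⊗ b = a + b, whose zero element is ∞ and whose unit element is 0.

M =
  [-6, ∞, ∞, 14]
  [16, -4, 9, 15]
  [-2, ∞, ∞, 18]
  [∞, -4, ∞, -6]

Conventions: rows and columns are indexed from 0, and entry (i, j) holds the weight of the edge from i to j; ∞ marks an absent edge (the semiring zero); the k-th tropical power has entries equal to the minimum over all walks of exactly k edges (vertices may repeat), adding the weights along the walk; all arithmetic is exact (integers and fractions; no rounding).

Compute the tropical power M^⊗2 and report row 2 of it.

M^⊗2:
  [-12, 10, ∞, 8]
  [7, -8, 5, 9]
  [-8, 14, ∞, 12]
  [12, -10, 5, -12]
Answer: row 2 of M^⊗2 = [-8, 14, ∞, 12]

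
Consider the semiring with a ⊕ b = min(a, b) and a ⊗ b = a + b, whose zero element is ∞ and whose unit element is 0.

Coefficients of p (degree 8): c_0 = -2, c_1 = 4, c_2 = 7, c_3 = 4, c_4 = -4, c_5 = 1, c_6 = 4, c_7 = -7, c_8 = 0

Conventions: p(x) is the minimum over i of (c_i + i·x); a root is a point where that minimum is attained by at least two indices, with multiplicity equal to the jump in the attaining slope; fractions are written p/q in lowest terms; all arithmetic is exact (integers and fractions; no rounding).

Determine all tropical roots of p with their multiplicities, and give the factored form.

hull edge (i=0, c=-2) to (i=7, c=-7): slope -5/7, span 7
hull edge (i=7, c=-7) to (i=8, c=0): slope 7, span 1
Factored form: p(x) = 0 ⊗ (x ⊕ (-7)) ⊗ (x ⊕ 5/7) ⊗ (x ⊕ 5/7) ⊗ (x ⊕ 5/7) ⊗ (x ⊕ 5/7) ⊗ (x ⊕ 5/7) ⊗ (x ⊕ 5/7) ⊗ (x ⊕ 5/7)
Answer: roots = -7 (mult 1), 5/7 (mult 7)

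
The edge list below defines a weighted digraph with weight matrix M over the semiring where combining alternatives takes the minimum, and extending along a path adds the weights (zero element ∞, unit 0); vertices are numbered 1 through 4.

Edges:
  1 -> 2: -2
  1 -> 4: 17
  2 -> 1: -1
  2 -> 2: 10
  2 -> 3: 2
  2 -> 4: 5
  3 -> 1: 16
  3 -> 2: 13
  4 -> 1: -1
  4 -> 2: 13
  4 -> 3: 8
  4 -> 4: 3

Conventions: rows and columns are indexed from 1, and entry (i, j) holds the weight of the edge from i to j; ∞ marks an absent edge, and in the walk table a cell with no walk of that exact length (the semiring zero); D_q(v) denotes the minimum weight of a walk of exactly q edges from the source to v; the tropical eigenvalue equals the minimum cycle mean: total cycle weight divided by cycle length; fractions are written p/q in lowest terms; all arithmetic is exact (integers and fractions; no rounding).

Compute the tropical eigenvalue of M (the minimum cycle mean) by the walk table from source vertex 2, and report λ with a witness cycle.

q=0: [∞, 0, ∞, ∞]
q=1: [-1, 10, 2, 5]
q=2: [4, -3, 12, 8]
q=3: [-4, 2, -1, 2]
q=4: [1, -6, 4, 5]
Optimal cycle mean attained by: cycle 1->2->1, total (-2) + (-1), length 2.
Answer: λ = -3/2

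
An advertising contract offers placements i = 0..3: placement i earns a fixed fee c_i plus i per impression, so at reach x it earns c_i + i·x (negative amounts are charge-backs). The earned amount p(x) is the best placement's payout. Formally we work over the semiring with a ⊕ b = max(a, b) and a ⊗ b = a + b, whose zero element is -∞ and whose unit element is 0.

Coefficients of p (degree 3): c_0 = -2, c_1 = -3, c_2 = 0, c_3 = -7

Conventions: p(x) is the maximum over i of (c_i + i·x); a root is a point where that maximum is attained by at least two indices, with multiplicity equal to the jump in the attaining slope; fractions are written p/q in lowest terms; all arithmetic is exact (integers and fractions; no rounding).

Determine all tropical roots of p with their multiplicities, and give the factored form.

hull edge (i=0, c=-2) to (i=2, c=0): slope 1, span 2
hull edge (i=2, c=0) to (i=3, c=-7): slope -7, span 1
Factored form: p(x) = -7 ⊗ (x ⊕ (-1)) ⊗ (x ⊕ (-1)) ⊗ (x ⊕ 7)
Answer: roots = -1 (mult 2), 7 (mult 1)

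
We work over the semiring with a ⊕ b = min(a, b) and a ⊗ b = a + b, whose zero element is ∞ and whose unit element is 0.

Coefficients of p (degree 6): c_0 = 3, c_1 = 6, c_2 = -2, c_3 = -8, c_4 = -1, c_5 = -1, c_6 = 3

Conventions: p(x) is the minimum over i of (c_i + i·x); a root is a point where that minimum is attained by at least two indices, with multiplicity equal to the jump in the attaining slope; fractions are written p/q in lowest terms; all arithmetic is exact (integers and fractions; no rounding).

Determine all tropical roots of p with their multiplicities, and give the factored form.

hull edge (i=0, c=3) to (i=3, c=-8): slope -11/3, span 3
hull edge (i=3, c=-8) to (i=5, c=-1): slope 7/2, span 2
hull edge (i=5, c=-1) to (i=6, c=3): slope 4, span 1
Factored form: p(x) = 3 ⊗ (x ⊕ (-4)) ⊗ (x ⊕ (-7/2)) ⊗ (x ⊕ (-7/2)) ⊗ (x ⊕ 11/3) ⊗ (x ⊕ 11/3) ⊗ (x ⊕ 11/3)
Answer: roots = -4 (mult 1), -7/2 (mult 2), 11/3 (mult 3)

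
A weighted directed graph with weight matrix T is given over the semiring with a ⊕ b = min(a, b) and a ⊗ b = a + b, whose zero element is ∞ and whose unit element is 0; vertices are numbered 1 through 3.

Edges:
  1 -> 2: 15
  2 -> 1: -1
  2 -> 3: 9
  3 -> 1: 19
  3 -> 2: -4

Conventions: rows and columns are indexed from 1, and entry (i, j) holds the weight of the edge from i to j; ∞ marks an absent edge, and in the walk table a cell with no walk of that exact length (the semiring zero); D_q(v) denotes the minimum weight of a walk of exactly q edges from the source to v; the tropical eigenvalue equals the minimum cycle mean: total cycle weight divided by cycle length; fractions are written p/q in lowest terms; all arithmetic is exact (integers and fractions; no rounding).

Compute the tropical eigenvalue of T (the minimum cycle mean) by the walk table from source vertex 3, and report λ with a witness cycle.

q=0: [∞, ∞, 0]
q=1: [19, -4, ∞]
q=2: [-5, 34, 5]
q=3: [24, 1, 43]
Optimal cycle mean attained by: cycle 2->3->2, total 9 + (-4), length 2.
Answer: λ = 5/2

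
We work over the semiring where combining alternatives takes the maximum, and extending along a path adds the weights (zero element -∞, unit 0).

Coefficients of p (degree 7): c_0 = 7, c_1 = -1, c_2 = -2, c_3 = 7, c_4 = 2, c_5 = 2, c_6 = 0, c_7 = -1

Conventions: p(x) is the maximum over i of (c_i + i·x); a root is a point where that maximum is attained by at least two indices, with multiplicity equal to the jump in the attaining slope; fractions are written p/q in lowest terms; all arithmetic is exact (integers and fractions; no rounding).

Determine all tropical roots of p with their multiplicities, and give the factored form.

hull edge (i=0, c=7) to (i=3, c=7): slope 0, span 3
hull edge (i=3, c=7) to (i=7, c=-1): slope -2, span 4
Factored form: p(x) = -1 ⊗ (x ⊕ 0) ⊗ (x ⊕ 0) ⊗ (x ⊕ 0) ⊗ (x ⊕ 2) ⊗ (x ⊕ 2) ⊗ (x ⊕ 2) ⊗ (x ⊕ 2)
Answer: roots = 0 (mult 3), 2 (mult 4)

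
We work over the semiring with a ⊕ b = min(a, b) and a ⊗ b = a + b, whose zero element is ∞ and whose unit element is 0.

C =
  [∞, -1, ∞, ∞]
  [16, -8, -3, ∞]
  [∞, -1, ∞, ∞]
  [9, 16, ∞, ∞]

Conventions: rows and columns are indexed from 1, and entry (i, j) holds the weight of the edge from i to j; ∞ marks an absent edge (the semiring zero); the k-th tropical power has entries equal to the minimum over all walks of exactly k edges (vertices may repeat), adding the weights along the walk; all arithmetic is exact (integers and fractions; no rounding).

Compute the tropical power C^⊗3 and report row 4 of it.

C^⊗2:
  [15, -9, -4, ∞]
  [8, -16, -11, ∞]
  [15, -9, -4, ∞]
  [32, 8, 13, ∞]
C^⊗3:
  [7, -17, -12, ∞]
  [0, -24, -19, ∞]
  [7, -17, -12, ∞]
  [24, 0, 5, ∞]
Answer: row 4 of C^⊗3 = [24, 0, 5, ∞]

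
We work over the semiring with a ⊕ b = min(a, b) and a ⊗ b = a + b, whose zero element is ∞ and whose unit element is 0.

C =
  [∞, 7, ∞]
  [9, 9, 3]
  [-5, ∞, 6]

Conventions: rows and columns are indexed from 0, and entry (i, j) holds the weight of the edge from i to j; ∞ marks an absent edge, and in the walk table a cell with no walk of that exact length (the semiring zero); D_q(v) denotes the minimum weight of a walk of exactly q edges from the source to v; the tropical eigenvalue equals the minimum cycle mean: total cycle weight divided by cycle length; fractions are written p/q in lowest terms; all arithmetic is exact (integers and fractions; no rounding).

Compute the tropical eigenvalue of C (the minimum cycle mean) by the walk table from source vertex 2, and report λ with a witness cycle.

q=0: [∞, ∞, 0]
q=1: [-5, ∞, 6]
q=2: [1, 2, 12]
q=3: [7, 8, 5]
Optimal cycle mean attained by: cycle 0->1->2->0, total 7 + 3 + (-5), length 3.
Answer: λ = 5/3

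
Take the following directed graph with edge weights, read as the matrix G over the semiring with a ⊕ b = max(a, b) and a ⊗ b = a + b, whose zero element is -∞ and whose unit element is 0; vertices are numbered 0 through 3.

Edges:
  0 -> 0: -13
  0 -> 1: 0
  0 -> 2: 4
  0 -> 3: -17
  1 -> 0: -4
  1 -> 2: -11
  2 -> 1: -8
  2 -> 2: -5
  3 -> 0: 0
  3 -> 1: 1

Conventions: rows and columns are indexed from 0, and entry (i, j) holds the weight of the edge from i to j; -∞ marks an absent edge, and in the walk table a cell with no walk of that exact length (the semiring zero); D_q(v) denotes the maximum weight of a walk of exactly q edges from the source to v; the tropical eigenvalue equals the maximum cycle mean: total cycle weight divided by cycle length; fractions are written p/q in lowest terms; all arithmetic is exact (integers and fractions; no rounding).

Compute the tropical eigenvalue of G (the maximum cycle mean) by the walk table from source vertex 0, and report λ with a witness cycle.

q=0: [0, -∞, -∞, -∞]
q=1: [-13, 0, 4, -17]
q=2: [-4, -4, -1, -30]
q=3: [-8, -4, 0, -21]
q=4: [-8, -8, -4, -25]
Optimal cycle mean attained by: cycle 0->1->0, total 0 + (-4), length 2.
Answer: λ = -2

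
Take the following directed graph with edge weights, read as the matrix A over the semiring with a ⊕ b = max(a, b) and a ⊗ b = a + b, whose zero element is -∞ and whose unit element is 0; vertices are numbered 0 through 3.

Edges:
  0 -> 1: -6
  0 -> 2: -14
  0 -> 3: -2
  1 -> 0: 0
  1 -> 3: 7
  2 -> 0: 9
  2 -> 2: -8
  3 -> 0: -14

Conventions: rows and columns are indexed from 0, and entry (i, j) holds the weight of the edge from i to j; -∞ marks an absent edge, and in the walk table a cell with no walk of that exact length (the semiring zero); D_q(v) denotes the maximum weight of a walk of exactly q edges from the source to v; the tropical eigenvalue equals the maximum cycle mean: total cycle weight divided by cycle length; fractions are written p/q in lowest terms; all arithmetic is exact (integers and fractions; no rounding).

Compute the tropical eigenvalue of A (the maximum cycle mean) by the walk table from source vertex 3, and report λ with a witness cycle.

q=0: [-∞, -∞, -∞, 0]
q=1: [-14, -∞, -∞, -∞]
q=2: [-∞, -20, -28, -16]
q=3: [-19, -∞, -36, -13]
q=4: [-27, -25, -33, -21]
Optimal cycle mean attained by: cycle 0->2->0, total (-14) + 9, length 2.
Answer: λ = -5/2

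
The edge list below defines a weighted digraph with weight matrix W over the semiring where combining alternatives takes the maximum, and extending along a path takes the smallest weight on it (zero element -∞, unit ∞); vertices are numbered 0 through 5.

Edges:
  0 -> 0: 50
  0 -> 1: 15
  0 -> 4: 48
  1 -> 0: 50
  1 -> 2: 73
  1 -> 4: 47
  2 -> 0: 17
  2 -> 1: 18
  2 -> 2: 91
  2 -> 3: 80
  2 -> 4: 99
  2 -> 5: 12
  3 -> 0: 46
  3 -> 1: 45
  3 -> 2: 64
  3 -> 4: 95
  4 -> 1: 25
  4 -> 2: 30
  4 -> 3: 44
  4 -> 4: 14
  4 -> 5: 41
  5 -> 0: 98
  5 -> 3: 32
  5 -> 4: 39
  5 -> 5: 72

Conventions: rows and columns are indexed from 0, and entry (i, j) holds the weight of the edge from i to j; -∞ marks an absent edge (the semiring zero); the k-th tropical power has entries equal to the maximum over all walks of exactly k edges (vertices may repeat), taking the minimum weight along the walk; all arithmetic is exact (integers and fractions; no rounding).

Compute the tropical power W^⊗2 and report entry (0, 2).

W^⊗2:
  [50, 25, 30, 44, 48, 41]
  [50, 25, 73, 73, 73, 41]
  [46, 45, 91, 80, 91, 41]
  [46, 25, 64, 64, 64, 41]
  [44, 44, 44, 32, 44, 41]
  [72, 32, 32, 39, 48, 72]
Key observation: the optimum is the walk 0->4->2, with weight 48 min 30 = 30.
Optimal value attained by: walk 0->4->2.
Answer: (W^⊗2)[0][2] = 30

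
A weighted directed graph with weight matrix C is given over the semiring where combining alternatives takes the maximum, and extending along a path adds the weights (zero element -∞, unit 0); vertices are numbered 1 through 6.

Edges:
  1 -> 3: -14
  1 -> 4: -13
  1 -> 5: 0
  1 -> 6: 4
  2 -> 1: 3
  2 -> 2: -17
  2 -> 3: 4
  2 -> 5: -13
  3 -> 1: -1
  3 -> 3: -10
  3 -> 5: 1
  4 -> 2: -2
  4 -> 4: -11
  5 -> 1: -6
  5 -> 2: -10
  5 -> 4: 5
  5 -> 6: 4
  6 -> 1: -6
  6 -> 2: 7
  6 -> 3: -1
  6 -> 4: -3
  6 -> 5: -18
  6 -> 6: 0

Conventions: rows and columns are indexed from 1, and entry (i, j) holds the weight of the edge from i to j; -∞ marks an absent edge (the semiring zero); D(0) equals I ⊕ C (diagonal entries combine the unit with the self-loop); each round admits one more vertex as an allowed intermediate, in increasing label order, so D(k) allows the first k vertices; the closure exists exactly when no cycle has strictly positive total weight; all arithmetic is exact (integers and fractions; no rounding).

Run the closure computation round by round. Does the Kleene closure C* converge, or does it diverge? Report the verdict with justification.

D(0):
  [0, -∞, -14, -13, 0, 4]
  [3, 0, 4, -∞, -13, -∞]
  [-1, -∞, 0, -∞, 1, -∞]
  [-∞, -2, -∞, 0, -∞, -∞]
  [-6, -10, -∞, 5, 0, 4]
  [-6, 7, -1, -3, -18, 0]
D(1):
  [0, -∞, -14, -13, 0, 4]
  [3, 0, 4, -10, 3, 7]
  [-1, -∞, 0, -14, 1, 3]
  [-∞, -2, -∞, 0, -∞, -∞]
  [-6, -10, -20, 5, 0, 4]
  [-6, 7, -1, -3, -6, 0]
Detection: at round 2, diagonal entry (6, 6) turns strictly positive.
Key observation: the cycle 6->2->1->6 has total weight 7 + 3 + 4, which is strictly positive.
Answer: DIVERGES — positive cycle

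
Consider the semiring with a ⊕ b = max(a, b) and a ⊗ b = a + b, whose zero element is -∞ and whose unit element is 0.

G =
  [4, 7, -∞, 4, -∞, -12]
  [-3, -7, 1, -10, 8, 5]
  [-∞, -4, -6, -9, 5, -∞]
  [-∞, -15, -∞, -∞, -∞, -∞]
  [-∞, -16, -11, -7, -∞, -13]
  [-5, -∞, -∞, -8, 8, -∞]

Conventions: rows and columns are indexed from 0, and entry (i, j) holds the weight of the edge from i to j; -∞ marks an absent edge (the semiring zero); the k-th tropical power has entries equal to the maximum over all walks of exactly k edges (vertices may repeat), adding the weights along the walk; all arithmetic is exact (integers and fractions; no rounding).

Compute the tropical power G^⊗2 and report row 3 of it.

G^⊗2:
  [8, 11, 8, 8, 15, 12]
  [1, 4, -3, 1, 13, -2]
  [-7, -10, -3, -2, 4, 1]
  [-18, -22, -14, -25, -7, -10]
  [-18, -15, -15, -20, -5, -11]
  [-1, 2, -3, 1, -∞, -5]
Answer: row 3 of G^⊗2 = [-18, -22, -14, -25, -7, -10]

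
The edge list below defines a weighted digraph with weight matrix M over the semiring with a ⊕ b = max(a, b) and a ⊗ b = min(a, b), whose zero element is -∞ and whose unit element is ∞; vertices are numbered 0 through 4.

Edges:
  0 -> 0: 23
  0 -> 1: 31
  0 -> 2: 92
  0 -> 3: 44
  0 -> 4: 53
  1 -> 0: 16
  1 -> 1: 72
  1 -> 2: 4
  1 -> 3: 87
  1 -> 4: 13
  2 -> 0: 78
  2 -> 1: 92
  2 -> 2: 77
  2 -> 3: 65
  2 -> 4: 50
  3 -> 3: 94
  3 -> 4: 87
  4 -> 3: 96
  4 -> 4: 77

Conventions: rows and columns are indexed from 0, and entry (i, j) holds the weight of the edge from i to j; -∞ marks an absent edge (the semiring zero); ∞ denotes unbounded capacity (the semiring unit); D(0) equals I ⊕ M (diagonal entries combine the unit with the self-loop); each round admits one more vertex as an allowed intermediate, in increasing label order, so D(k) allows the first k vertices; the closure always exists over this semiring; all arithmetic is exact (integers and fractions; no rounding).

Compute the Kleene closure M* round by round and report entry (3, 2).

D(0):
  [∞, 31, 92, 44, 53]
  [16, ∞, 4, 87, 13]
  [78, 92, ∞, 65, 50]
  [-∞, -∞, -∞, ∞, 87]
  [-∞, -∞, -∞, 96, ∞]
D(1):
  [∞, 31, 92, 44, 53]
  [16, ∞, 16, 87, 16]
  [78, 92, ∞, 65, 53]
  [-∞, -∞, -∞, ∞, 87]
  [-∞, -∞, -∞, 96, ∞]
D(2):
  [∞, 31, 92, 44, 53]
  [16, ∞, 16, 87, 16]
  [78, 92, ∞, 87, 53]
  [-∞, -∞, -∞, ∞, 87]
  [-∞, -∞, -∞, 96, ∞]
D(3):
  [∞, 92, 92, 87, 53]
  [16, ∞, 16, 87, 16]
  [78, 92, ∞, 87, 53]
  [-∞, -∞, -∞, ∞, 87]
  [-∞, -∞, -∞, 96, ∞]
D(4):
  [∞, 92, 92, 87, 87]
  [16, ∞, 16, 87, 87]
  [78, 92, ∞, 87, 87]
  [-∞, -∞, -∞, ∞, 87]
  [-∞, -∞, -∞, 96, ∞]
D(5):
  [∞, 92, 92, 87, 87]
  [16, ∞, 16, 87, 87]
  [78, 92, ∞, 87, 87]
  [-∞, -∞, -∞, ∞, 87]
  [-∞, -∞, -∞, 96, ∞]
Answer: M*[3][2] = -∞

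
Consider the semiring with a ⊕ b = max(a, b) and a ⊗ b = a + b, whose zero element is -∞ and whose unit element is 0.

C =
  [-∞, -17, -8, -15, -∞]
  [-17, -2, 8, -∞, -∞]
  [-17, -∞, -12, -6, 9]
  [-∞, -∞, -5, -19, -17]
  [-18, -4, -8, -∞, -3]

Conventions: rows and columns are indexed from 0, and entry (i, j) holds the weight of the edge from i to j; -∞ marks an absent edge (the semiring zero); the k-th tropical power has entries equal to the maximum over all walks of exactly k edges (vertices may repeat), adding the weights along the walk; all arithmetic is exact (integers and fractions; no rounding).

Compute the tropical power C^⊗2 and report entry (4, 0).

C^⊗2:
  [-25, -19, -9, -14, 1]
  [-9, -4, 6, 2, 17]
  [-9, 5, 1, -18, 6]
  [-22, -21, -17, -11, 4]
  [-21, -6, 4, -14, 1]
Key observation: the optimum is the walk 4->1->0, with weight (-4) + (-17) = -21.
Optimal value attained by: walk 4->1->0.
Answer: (C^⊗2)[4][0] = -21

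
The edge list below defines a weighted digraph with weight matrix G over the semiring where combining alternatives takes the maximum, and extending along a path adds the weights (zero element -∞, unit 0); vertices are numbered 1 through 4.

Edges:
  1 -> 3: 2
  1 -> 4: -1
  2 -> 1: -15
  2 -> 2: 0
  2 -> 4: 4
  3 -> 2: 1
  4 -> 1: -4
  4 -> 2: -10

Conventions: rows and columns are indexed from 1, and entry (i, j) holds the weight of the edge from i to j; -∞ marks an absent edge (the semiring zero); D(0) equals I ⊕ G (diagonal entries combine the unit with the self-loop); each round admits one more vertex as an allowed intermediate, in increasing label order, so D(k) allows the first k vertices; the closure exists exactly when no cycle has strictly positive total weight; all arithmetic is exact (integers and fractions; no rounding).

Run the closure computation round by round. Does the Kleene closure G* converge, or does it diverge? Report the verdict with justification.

D(0):
  [0, -∞, 2, -1]
  [-15, 0, -∞, 4]
  [-∞, 1, 0, -∞]
  [-4, -10, -∞, 0]
D(1):
  [0, -∞, 2, -1]
  [-15, 0, -13, 4]
  [-∞, 1, 0, -∞]
  [-4, -10, -2, 0]
D(2):
  [0, -∞, 2, -1]
  [-15, 0, -13, 4]
  [-14, 1, 0, 5]
  [-4, -10, -2, 0]
Detection: at round 3, diagonal entry (4, 4) turns strictly positive.
Key observation: the cycle 4->1->3->2->4 has total weight (-4) + 2 + 1 + 4, which is strictly positive.
Answer: DIVERGES — positive cycle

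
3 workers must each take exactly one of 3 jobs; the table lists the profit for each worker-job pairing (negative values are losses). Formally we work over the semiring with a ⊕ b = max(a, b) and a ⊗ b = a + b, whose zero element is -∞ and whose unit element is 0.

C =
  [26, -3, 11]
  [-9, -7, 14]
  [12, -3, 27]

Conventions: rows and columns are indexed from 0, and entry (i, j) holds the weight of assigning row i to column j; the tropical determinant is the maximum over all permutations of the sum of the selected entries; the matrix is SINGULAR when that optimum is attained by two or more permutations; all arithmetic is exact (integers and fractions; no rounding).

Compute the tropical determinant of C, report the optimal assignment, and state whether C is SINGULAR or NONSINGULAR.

σ = (0, 1, 2): 26 + (-7) + 27 = 46
σ = (0, 2, 1): 26 + 14 + (-3) = 37
σ = (1, 0, 2): (-3) + (-9) + 27 = 15
σ = (1, 2, 0): (-3) + 14 + 12 = 23
σ = (2, 0, 1): 11 + (-9) + (-3) = -1
σ = (2, 1, 0): 11 + (-7) + 12 = 16
Optimal value attained by: σ = (0, 1, 2).
Answer: det⊕(C) = 46; verdict: NONSINGULAR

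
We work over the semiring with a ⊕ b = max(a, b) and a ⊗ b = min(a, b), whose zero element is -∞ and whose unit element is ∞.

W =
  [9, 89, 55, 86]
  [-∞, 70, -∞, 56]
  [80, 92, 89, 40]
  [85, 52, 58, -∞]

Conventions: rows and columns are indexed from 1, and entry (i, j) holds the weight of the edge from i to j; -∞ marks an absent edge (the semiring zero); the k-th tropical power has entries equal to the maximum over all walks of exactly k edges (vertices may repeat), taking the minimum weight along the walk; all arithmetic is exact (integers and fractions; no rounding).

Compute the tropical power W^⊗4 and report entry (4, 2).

W^⊗2:
  [85, 70, 58, 56]
  [56, 70, 56, 56]
  [80, 89, 89, 80]
  [58, 85, 58, 85]
W^⊗3:
  [58, 85, 58, 85]
  [56, 70, 56, 56]
  [80, 89, 89, 80]
  [85, 70, 58, 58]
W^⊗4:
  [85, 70, 58, 58]
  [56, 70, 56, 56]
  [80, 89, 89, 80]
  [58, 85, 58, 85]
Key observation: the optimum is the walk 4->1->4->1->2, with weight 85 min 86 min 85 min 89 = 85.
Optimal value attained by: walk 4->1->4->1->2.
Answer: (W^⊗4)[4][2] = 85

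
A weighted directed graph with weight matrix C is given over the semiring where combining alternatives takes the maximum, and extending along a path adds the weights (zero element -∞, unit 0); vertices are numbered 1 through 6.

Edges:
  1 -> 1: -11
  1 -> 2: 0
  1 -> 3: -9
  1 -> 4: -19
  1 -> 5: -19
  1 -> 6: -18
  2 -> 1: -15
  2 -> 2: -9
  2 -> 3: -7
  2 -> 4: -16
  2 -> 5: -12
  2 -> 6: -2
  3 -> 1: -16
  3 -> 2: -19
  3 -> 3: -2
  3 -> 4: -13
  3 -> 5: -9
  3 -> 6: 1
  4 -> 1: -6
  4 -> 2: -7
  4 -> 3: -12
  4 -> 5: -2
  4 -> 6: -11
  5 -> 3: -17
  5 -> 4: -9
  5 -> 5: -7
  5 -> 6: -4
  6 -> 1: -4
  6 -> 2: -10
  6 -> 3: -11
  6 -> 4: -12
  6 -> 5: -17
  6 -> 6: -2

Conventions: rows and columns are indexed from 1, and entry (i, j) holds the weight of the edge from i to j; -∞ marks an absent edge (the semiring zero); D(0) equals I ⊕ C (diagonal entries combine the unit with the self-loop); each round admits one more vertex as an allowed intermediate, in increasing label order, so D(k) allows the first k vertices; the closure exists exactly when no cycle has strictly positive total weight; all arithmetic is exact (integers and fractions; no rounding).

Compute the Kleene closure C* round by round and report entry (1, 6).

D(0):
  [0, 0, -9, -19, -19, -18]
  [-15, 0, -7, -16, -12, -2]
  [-16, -19, 0, -13, -9, 1]
  [-6, -7, -12, 0, -2, -11]
  [-∞, -∞, -17, -9, 0, -4]
  [-4, -10, -11, -12, -17, 0]
D(1):
  [0, 0, -9, -19, -19, -18]
  [-15, 0, -7, -16, -12, -2]
  [-16, -16, 0, -13, -9, 1]
  [-6, -6, -12, 0, -2, -11]
  [-∞, -∞, -17, -9, 0, -4]
  [-4, -4, -11, -12, -17, 0]
D(2):
  [0, 0, -7, -16, -12, -2]
  [-15, 0, -7, -16, -12, -2]
  [-16, -16, 0, -13, -9, 1]
  [-6, -6, -12, 0, -2, -8]
  [-∞, -∞, -17, -9, 0, -4]
  [-4, -4, -11, -12, -16, 0]
D(3):
  [0, 0, -7, -16, -12, -2]
  [-15, 0, -7, -16, -12, -2]
  [-16, -16, 0, -13, -9, 1]
  [-6, -6, -12, 0, -2, -8]
  [-33, -33, -17, -9, 0, -4]
  [-4, -4, -11, -12, -16, 0]
D(4):
  [0, 0, -7, -16, -12, -2]
  [-15, 0, -7, -16, -12, -2]
  [-16, -16, 0, -13, -9, 1]
  [-6, -6, -12, 0, -2, -8]
  [-15, -15, -17, -9, 0, -4]
  [-4, -4, -11, -12, -14, 0]
D(5):
  [0, 0, -7, -16, -12, -2]
  [-15, 0, -7, -16, -12, -2]
  [-16, -16, 0, -13, -9, 1]
  [-6, -6, -12, 0, -2, -6]
  [-15, -15, -17, -9, 0, -4]
  [-4, -4, -11, -12, -14, 0]
D(6):
  [0, 0, -7, -14, -12, -2]
  [-6, 0, -7, -14, -12, -2]
  [-3, -3, 0, -11, -9, 1]
  [-6, -6, -12, 0, -2, -6]
  [-8, -8, -15, -9, 0, -4]
  [-4, -4, -11, -12, -14, 0]
Answer: C*[1][6] = -2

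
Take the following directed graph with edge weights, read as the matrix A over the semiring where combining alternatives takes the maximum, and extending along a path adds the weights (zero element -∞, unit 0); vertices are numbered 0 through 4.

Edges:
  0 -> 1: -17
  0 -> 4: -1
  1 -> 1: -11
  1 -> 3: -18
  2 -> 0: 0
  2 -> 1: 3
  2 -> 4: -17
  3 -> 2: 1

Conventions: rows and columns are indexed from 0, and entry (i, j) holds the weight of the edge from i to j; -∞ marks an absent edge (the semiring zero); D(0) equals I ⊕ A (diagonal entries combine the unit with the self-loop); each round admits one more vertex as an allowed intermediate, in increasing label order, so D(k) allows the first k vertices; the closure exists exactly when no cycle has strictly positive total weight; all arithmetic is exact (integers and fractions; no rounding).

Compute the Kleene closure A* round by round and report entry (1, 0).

D(0):
  [0, -17, -∞, -∞, -1]
  [-∞, 0, -∞, -18, -∞]
  [0, 3, 0, -∞, -17]
  [-∞, -∞, 1, 0, -∞]
  [-∞, -∞, -∞, -∞, 0]
D(1):
  [0, -17, -∞, -∞, -1]
  [-∞, 0, -∞, -18, -∞]
  [0, 3, 0, -∞, -1]
  [-∞, -∞, 1, 0, -∞]
  [-∞, -∞, -∞, -∞, 0]
D(2):
  [0, -17, -∞, -35, -1]
  [-∞, 0, -∞, -18, -∞]
  [0, 3, 0, -15, -1]
  [-∞, -∞, 1, 0, -∞]
  [-∞, -∞, -∞, -∞, 0]
D(3):
  [0, -17, -∞, -35, -1]
  [-∞, 0, -∞, -18, -∞]
  [0, 3, 0, -15, -1]
  [1, 4, 1, 0, 0]
  [-∞, -∞, -∞, -∞, 0]
D(4):
  [0, -17, -34, -35, -1]
  [-17, 0, -17, -18, -18]
  [0, 3, 0, -15, -1]
  [1, 4, 1, 0, 0]
  [-∞, -∞, -∞, -∞, 0]
D(5):
  [0, -17, -34, -35, -1]
  [-17, 0, -17, -18, -18]
  [0, 3, 0, -15, -1]
  [1, 4, 1, 0, 0]
  [-∞, -∞, -∞, -∞, 0]
Answer: A*[1][0] = -17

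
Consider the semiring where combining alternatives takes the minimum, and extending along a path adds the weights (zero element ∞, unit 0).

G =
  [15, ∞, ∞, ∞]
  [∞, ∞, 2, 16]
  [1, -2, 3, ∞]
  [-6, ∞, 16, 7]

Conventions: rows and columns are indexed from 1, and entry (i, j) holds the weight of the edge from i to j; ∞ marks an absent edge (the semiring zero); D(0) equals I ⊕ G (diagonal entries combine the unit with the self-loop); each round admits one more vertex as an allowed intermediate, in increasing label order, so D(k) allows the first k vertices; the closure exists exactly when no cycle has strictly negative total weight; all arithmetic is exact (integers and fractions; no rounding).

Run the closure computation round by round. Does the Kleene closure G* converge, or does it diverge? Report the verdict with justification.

D(0):
  [0, ∞, ∞, ∞]
  [∞, 0, 2, 16]
  [1, -2, 0, ∞]
  [-6, ∞, 16, 0]
D(1):
  [0, ∞, ∞, ∞]
  [∞, 0, 2, 16]
  [1, -2, 0, ∞]
  [-6, ∞, 16, 0]
D(2):
  [0, ∞, ∞, ∞]
  [∞, 0, 2, 16]
  [1, -2, 0, 14]
  [-6, ∞, 16, 0]
D(3):
  [0, ∞, ∞, ∞]
  [3, 0, 2, 16]
  [1, -2, 0, 14]
  [-6, 14, 16, 0]
D(4):
  [0, ∞, ∞, ∞]
  [3, 0, 2, 16]
  [1, -2, 0, 14]
  [-6, 14, 16, 0]
Key observation: every diagonal entry stays at the unit through all rounds, so no improving cycle exists.
Answer: CONVERGES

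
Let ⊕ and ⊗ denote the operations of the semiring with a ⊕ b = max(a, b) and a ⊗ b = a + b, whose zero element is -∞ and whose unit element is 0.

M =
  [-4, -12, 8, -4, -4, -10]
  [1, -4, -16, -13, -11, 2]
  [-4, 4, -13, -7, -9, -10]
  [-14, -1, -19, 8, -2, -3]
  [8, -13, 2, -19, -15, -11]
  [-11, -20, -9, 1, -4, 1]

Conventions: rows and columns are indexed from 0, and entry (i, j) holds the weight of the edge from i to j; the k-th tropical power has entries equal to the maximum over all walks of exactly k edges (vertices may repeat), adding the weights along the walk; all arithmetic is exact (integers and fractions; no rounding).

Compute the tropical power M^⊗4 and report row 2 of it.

M^⊗2:
  [4, 12, 4, 4, -1, -2]
  [-3, -8, 9, 3, -2, 3]
  [5, 0, 4, 1, -7, 6]
  [6, 7, 0, 16, 6, 5]
  [4, 6, 16, 4, 4, -2]
  [4, 0, -2, 9, -1, 2]
M^⊗3:
  [13, 8, 12, 12, 2, 14]
  [6, 13, 5, 11, 1, 4]
  [1, 8, 13, 9, 2, 7]
  [14, 15, 14, 24, 14, 13]
  [12, 20, 12, 12, 7, 8]
  [7, 8, 12, 17, 7, 6]
M^⊗4:
  [10, 16, 21, 20, 10, 15]
  [14, 10, 14, 19, 9, 15]
  [10, 17, 9, 17, 7, 10]
  [22, 23, 22, 32, 22, 21]
  [21, 16, 20, 20, 10, 22]
  [15, 16, 15, 25, 15, 14]
Answer: row 2 of M^⊗4 = [10, 17, 9, 17, 7, 10]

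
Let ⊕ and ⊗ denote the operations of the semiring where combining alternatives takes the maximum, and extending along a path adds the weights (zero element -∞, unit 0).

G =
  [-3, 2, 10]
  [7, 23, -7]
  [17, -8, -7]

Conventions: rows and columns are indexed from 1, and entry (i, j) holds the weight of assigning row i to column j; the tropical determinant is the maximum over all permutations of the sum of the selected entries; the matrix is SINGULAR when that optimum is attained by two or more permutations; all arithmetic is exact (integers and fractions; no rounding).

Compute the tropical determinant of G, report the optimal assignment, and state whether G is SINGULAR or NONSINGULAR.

σ = (1, 2, 3): (-3) + 23 + (-7) = 13
σ = (1, 3, 2): (-3) + (-7) + (-8) = -18
σ = (2, 1, 3): 2 + 7 + (-7) = 2
σ = (2, 3, 1): 2 + (-7) + 17 = 12
σ = (3, 1, 2): 10 + 7 + (-8) = 9
σ = (3, 2, 1): 10 + 23 + 17 = 50
Optimal value attained by: σ = (3, 2, 1).
Answer: det⊕(G) = 50; verdict: NONSINGULAR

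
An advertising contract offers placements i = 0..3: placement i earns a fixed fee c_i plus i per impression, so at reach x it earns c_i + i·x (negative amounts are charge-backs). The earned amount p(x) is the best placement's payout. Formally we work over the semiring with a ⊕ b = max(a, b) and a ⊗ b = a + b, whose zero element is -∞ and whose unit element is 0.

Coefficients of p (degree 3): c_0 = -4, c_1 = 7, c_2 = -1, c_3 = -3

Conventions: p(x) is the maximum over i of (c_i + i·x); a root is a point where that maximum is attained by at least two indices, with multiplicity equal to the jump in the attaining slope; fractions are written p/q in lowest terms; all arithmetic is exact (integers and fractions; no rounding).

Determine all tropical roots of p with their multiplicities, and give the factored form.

hull edge (i=0, c=-4) to (i=1, c=7): slope 11, span 1
hull edge (i=1, c=7) to (i=3, c=-3): slope -5, span 2
Factored form: p(x) = -3 ⊗ (x ⊕ (-11)) ⊗ (x ⊕ 5) ⊗ (x ⊕ 5)
Answer: roots = -11 (mult 1), 5 (mult 2)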